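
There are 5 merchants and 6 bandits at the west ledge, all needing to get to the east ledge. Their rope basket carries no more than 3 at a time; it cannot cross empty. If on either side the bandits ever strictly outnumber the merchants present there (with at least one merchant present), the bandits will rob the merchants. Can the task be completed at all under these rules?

The bandits already outnumber the merchants at the west ledge before anyone moves, so the starting position itself is disallowed.

No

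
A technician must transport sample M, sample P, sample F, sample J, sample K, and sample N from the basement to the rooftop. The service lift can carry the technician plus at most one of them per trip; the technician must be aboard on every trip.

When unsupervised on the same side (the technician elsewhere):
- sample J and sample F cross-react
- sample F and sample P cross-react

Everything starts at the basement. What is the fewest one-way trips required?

13

Counting alone: the technician can take at most 1 across per trip to the rooftop, so moving all 6 needs at least 6 loaded trips out, with a return between consecutive ones — at least 11 crossings.
The safety rule pushes this higher. Following every safe sequence of crossings, the most of the 6 that can be at the rooftop as the service lift arrives there on crossing 11 is 5 — never all 6.
So no plan with fewer than 13 crossings exists, and this one achieves 13:
1. Technician goes to the rooftop with sample F.
2. Technician goes back to the basement alone.
3. Technician goes to the rooftop with sample M.
4. Technician goes back to the basement alone.
5. Technician goes to the rooftop with sample P.
6. Technician goes back to the basement with sample F.
7. Technician goes to the rooftop with sample J.
8. Technician goes back to the basement alone.
9. Technician goes to the rooftop with sample K.
10. Technician goes back to the basement alone.
11. Technician goes to the rooftop with sample N.
12. Technician goes back to the basement alone.
13. Technician goes to the rooftop with sample F.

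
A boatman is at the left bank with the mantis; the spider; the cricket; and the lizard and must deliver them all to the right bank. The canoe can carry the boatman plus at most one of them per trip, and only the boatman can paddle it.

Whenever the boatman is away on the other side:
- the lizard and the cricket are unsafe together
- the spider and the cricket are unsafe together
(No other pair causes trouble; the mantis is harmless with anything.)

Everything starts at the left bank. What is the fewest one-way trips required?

9

Counting alone: the boatman can take at most 1 across per trip to the right bank, so moving all 4 needs at least 4 loaded trips out, with a return between consecutive ones — at least 7 crossings.
The safety rule pushes this higher. Following every safe sequence of crossings, the most of the 4 that can be at the right bank as the canoe arrives there on crossing 7 is 3 — never all 4.
So no plan with fewer than 9 crossings exists, and this one achieves 9:
1. Boatman goes to the right bank with the cricket.
2. Boatman goes back to the left bank alone.
3. Boatman goes to the right bank with the mantis.
4. Boatman goes back to the left bank alone.
5. Boatman goes to the right bank with the spider.
6. Boatman goes back to the left bank with the cricket.
7. Boatman goes to the right bank with the lizard.
8. Boatman goes back to the left bank alone.
9. Boatman goes to the right bank with the cricket.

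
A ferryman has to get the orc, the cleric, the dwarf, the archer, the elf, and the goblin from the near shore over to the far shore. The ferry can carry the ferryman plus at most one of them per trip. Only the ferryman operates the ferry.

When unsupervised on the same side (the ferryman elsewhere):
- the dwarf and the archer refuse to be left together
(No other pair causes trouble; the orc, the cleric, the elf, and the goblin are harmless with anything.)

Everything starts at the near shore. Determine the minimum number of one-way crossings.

Counting alone: the ferryman can take at most 1 across per trip to the far shore, so moving all 6 needs at least 6 loaded trips out, with a return between consecutive ones — at least 11 crossings.
The plan below uses exactly 11 crossings, so it is optimal:
1. Ferryman goes to the far shore with the dwarf.
2. Ferryman goes back to the near shore alone.
3. Ferryman goes to the far shore with the orc.
4. Ferryman goes back to the near shore alone.
5. Ferryman goes to the far shore with the cleric.
6. Ferryman goes back to the near shore alone.
7. Ferryman goes to the far shore with the elf.
8. Ferryman goes back to the near shore alone.
9. Ferryman goes to the far shore with the goblin.
10. Ferryman goes back to the near shore alone.
11. Ferryman goes to the far shore with the archer.

11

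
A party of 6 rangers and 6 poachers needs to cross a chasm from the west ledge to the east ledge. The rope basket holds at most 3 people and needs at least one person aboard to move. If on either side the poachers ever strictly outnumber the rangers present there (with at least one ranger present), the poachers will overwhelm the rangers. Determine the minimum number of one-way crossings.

Following every safe sequence of crossings from the start, the most of the 12 that can be at the east ledge as the rope basket arrives there on crossings 1, 3, 5 is 3, 5, 6 respectively; the best ever achieved is 6 of 12.
From crossing 7 on, no configuration arises that was not already reachable earlier: only 17 distinct safe configurations (who is on which side, and where the rope basket is) can ever be reached, none of them has everyone across, and every continuation just revisits them. They are: 0 rangers + 0 poachers across (rope basket back at the start); 0 rangers + 1 poacher across (rope basket there); 0 rangers + 1 poacher across (rope basket back at the start); 0 rangers + 2 poachers across (rope basket there); 0 rangers + 2 poachers across (rope basket back at the start); 0 rangers + 3 poachers across (rope basket there); 0 rangers + 3 poachers across (rope basket back at the start); 0 rangers + 4 poachers across (rope basket there); 0 rangers + 4 poachers across (rope basket back at the start); 0 rangers + 5 poachers across (rope basket there); 0 rangers + 5 poachers across (rope basket back at the start); 0 rangers + 6 poachers across (rope basket there); 1 ranger + 1 poacher across (rope basket there); 1 ranger + 1 poacher across (rope basket back at the start); 2 rangers + 2 poachers across (rope basket there); 2 rangers + 2 poachers across (rope basket back at the start); 3 rangers + 3 poachers across (rope basket there). So no valid plan exists.

impossible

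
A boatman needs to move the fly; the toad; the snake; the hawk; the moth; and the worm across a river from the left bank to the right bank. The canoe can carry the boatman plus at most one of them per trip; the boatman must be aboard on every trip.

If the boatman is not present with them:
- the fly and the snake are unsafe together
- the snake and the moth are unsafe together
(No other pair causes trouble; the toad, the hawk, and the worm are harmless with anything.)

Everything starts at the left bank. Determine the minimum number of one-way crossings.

13

Counting alone: the boatman can take at most 1 across per trip to the right bank, so moving all 6 needs at least 6 loaded trips out, with a return between consecutive ones — at least 11 crossings.
The safety rule pushes this higher. Following every safe sequence of crossings, the most of the 6 that can be at the right bank as the canoe arrives there on crossing 11 is 5 — never all 6.
So no plan with fewer than 13 crossings exists, and this one achieves 13:
1. Boatman goes to the right bank with the snake.  [the left bank: the fly, the hawk, the moth, the toad, the worm | the right bank: the snake]
2. Boatman goes back to the left bank alone.  [the left bank: the fly, the hawk, the moth, the toad, the worm | the right bank: the snake]
3. Boatman goes to the right bank with the fly.  [the left bank: the hawk, the moth, the toad, the worm | the right bank: the fly, the snake]
4. Boatman goes back to the left bank with the snake.  [the left bank: the hawk, the moth, the snake, the toad, the worm | the right bank: the fly]
5. Boatman goes to the right bank with the moth.  [the left bank: the hawk, the snake, the toad, the worm | the right bank: the fly, the moth]
6. Boatman goes back to the left bank alone.  [the left bank: the hawk, the snake, the toad, the worm | the right bank: the fly, the moth]
7. Boatman goes to the right bank with the toad.  [the left bank: the hawk, the snake, the worm | the right bank: the fly, the moth, the toad]
8. Boatman goes back to the left bank alone.  [the left bank: the hawk, the snake, the worm | the right bank: the fly, the moth, the toad]
9. Boatman goes to the right bank with the hawk.  [the left bank: the snake, the worm | the right bank: the fly, the hawk, the moth, the toad]
10. Boatman goes back to the left bank alone.  [the left bank: the snake, the worm | the right bank: the fly, the hawk, the moth, the toad]
11. Boatman goes to the right bank with the worm.  [the left bank: the snake | the right bank: the fly, the hawk, the moth, the toad, the worm]
12. Boatman goes back to the left bank alone.  [the left bank: the snake | the right bank: the fly, the hawk, the moth, the toad, the worm]
13. Boatman goes to the right bank with the snake.  [the left bank: — | the right bank: the fly, the hawk, the moth, the snake, the toad, the worm]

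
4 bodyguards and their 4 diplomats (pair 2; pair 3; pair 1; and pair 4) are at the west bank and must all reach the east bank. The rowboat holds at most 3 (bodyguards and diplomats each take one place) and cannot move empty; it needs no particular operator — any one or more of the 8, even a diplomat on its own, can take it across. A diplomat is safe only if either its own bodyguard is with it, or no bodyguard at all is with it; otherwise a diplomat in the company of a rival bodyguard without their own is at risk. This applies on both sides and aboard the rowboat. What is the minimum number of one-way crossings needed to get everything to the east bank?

9

Counting alone: each trip to the east bank takes at most 3 across and each return brings at least 1 back, so after t trips out (and t−1 returns) at most 3t − (t−1) of the 8 are across; that first reaches 8 at t = 4, so at least 7 crossings are needed.
The safety rule pushes this higher. Following every safe sequence of crossings, the most of the 8 that can be at the east bank as the rowboat arrives there on crossing 7 is 7 — never all 8.
So no plan with fewer than 9 crossings exists, and this one achieves 9:
1. bodyguard 2 and diplomat 2 cross → the east bank.
2. bodyguard 2 crosses ← the west bank.
3. bodyguard 2, bodyguard 3, and diplomat 3 cross → the east bank.
4. bodyguard 2 and diplomat 2 cross ← the west bank.
5. bodyguard 1, bodyguard 2, and bodyguard 4 cross → the east bank.
6. diplomat 3 crosses ← the west bank.
7. diplomat 2 and diplomat 3 cross → the east bank.
8. diplomat 2 crosses ← the west bank.
9. diplomat 1, diplomat 2, and diplomat 4 cross → the east bank.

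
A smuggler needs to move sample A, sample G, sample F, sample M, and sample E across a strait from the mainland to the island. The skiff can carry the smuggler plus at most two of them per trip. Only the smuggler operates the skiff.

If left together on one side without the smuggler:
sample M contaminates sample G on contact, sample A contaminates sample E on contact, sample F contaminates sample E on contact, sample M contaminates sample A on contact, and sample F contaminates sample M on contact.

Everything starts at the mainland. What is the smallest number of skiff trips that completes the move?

Counting alone: the smuggler can take at most 2 across per trip to the island, so moving all 5 needs at least 3 loaded trips out, with a return between consecutive ones — at least 5 crossings.
The safety rule pushes this higher. Following every safe sequence of crossings, the most of the 5 that can be at the island as the skiff arrives there on crossing 5 is 4 — never all 5.
So no plan with fewer than 7 crossings exists, and this one achieves 7:
1. Smuggler goes to the island with sample E and sample M.  [the mainland: sample A, sample F, sample G | the island: sample E, sample M]
2. Smuggler goes back to the mainland alone.  [the mainland: sample A, sample F, sample G | the island: sample E, sample M]
3. Smuggler goes to the island with sample A.  [the mainland: sample F, sample G | the island: sample A, sample E, sample M]
4. Smuggler goes back to the mainland with sample E and sample M.  [the mainland: sample E, sample F, sample G, sample M | the island: sample A]
5. Smuggler goes to the island with sample F and sample G.  [the mainland: sample E, sample M | the island: sample A, sample F, sample G]
6. Smuggler goes back to the mainland alone.  [the mainland: sample E, sample M | the island: sample A, sample F, sample G]
7. Smuggler goes to the island with sample E and sample M.  [the mainland: — | the island: sample A, sample E, sample F, sample G, sample M]

7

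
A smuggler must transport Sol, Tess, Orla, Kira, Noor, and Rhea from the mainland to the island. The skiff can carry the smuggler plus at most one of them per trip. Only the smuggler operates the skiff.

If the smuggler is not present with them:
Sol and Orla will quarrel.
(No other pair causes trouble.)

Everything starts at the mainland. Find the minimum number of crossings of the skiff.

11

Counting alone: the smuggler can take at most 1 across per trip to the island, so moving all 6 needs at least 6 loaded trips out, with a return between consecutive ones — at least 11 crossings.
The plan below uses exactly 11 crossings, so it is optimal:
1. Smuggler goes to the island with Sol.
2. Smuggler goes back to the mainland alone.
3. Smuggler goes to the island with Tess.
4. Smuggler goes back to the mainland alone.
5. Smuggler goes to the island with Kira.
6. Smuggler goes back to the mainland alone.
7. Smuggler goes to the island with Noor.
8. Smuggler goes back to the mainland alone.
9. Smuggler goes to the island with Rhea.
10. Smuggler goes back to the mainland alone.
11. Smuggler goes to the island with Orla.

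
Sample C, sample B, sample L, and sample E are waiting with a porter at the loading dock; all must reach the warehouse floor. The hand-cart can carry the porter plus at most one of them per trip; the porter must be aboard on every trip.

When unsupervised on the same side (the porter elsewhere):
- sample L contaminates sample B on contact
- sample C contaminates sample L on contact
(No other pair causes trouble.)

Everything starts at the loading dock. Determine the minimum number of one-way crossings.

Counting alone: the porter can take at most 1 across per trip to the warehouse floor, so moving all 4 needs at least 4 loaded trips out, with a return between consecutive ones — at least 7 crossings.
The safety rule pushes this higher. Following every safe sequence of crossings, the most of the 4 that can be at the warehouse floor as the hand-cart arrives there on crossing 7 is 3 — never all 4.
So no plan with fewer than 9 crossings exists, and this one achieves 9:
1. Porter goes to the warehouse floor with sample L.  [the loading dock: sample B, sample C, sample E | the warehouse floor: sample L]
2. Porter goes back to the loading dock alone.  [the loading dock: sample B, sample C, sample E | the warehouse floor: sample L]
3. Porter goes to the warehouse floor with sample C.  [the loading dock: sample B, sample E | the warehouse floor: sample C, sample L]
4. Porter goes back to the loading dock with sample L.  [the loading dock: sample B, sample E, sample L | the warehouse floor: sample C]
5. Porter goes to the warehouse floor with sample B.  [the loading dock: sample E, sample L | the warehouse floor: sample B, sample C]
6. Porter goes back to the loading dock alone.  [the loading dock: sample E, sample L | the warehouse floor: sample B, sample C]
7. Porter goes to the warehouse floor with sample E.  [the loading dock: sample L | the warehouse floor: sample B, sample C, sample E]
8. Porter goes back to the loading dock alone.  [the loading dock: sample L | the warehouse floor: sample B, sample C, sample E]
9. Porter goes to the warehouse floor with sample L.  [the loading dock: — | the warehouse floor: sample B, sample C, sample E, sample L]

9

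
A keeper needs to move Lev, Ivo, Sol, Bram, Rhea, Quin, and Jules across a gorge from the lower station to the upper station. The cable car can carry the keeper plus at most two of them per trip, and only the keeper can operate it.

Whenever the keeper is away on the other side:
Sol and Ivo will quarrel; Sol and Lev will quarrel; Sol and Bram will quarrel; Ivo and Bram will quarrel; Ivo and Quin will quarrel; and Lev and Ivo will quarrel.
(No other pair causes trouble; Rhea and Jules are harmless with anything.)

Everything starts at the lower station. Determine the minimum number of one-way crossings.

11

Counting alone: the keeper can take at most 2 across per trip to the upper station, so moving all 7 needs at least 4 loaded trips out, with a return between consecutive ones — at least 7 crossings.
The safety rule pushes this higher. Following every safe sequence of crossings, the most of the 7 that can be at the upper station as the cable car arrives there on crossings 7, 9 is 5, 6 respectively — never all 7.
So no plan with fewer than 11 crossings exists, and this one achieves 11:
1. Keeper goes to the upper station with Ivo and Sol.  [the lower station: Bram, Jules, Lev, Quin, Rhea | the upper station: Ivo, Sol]
2. Keeper goes back to the lower station with Ivo.  [the lower station: Bram, Ivo, Jules, Lev, Quin, Rhea | the upper station: Sol]
3. Keeper goes to the upper station with Ivo and Rhea.  [the lower station: Bram, Jules, Lev, Quin | the upper station: Ivo, Rhea, Sol]
4. Keeper goes back to the lower station with Ivo.  [the lower station: Bram, Ivo, Jules, Lev, Quin | the upper station: Rhea, Sol]
5. Keeper goes to the upper station with Ivo and Quin.  [the lower station: Bram, Jules, Lev | the upper station: Ivo, Quin, Rhea, Sol]
6. Keeper goes back to the lower station with Ivo.  [the lower station: Bram, Ivo, Jules, Lev | the upper station: Quin, Rhea, Sol]
7. Keeper goes to the upper station with Bram and Lev.  [the lower station: Ivo, Jules | the upper station: Bram, Lev, Quin, Rhea, Sol]
8. Keeper goes back to the lower station with Sol.  [the lower station: Ivo, Jules, Sol | the upper station: Bram, Lev, Quin, Rhea]
9. Keeper goes to the upper station with Ivo and Jules.  [the lower station: Sol | the upper station: Bram, Ivo, Jules, Lev, Quin, Rhea]
10. Keeper goes back to the lower station with Ivo.  [the lower station: Ivo, Sol | the upper station: Bram, Jules, Lev, Quin, Rhea]
11. Keeper goes to the upper station with Ivo and Sol.  [the lower station: — | the upper station: Bram, Ivo, Jules, Lev, Quin, Rhea, Sol]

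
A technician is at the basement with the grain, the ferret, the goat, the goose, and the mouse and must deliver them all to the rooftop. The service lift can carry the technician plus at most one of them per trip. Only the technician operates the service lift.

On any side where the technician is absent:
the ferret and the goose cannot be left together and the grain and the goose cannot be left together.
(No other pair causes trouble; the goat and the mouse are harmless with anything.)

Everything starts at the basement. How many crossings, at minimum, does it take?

Counting alone: the technician can take at most 1 across per trip to the rooftop, so moving all 5 needs at least 5 loaded trips out, with a return between consecutive ones — at least 9 crossings.
The safety rule pushes this higher. Following every safe sequence of crossings, the most of the 5 that can be at the rooftop as the service lift arrives there on crossing 9 is 4 — never all 5.
So no plan with fewer than 11 crossings exists, and this one achieves 11:
1. Technician goes to the rooftop with the goose.
2. Technician goes back to the basement alone.
3. Technician goes to the rooftop with the grain.
4. Technician goes back to the basement with the goose.
5. Technician goes to the rooftop with the ferret.
6. Technician goes back to the basement alone.
7. Technician goes to the rooftop with the goat.
8. Technician goes back to the basement alone.
9. Technician goes to the rooftop with the mouse.
10. Technician goes back to the basement alone.
11. Technician goes to the rooftop with the goose.

11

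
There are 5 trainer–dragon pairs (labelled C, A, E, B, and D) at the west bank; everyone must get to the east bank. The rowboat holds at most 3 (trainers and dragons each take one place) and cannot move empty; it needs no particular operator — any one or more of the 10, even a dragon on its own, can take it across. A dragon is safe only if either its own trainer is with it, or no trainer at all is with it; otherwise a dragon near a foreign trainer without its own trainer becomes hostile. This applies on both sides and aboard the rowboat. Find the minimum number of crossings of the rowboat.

Counting alone: each trip to the east bank takes at most 3 across and each return brings at least 1 back, so after t trips out (and t−1 returns) at most 3t − (t−1) of the 10 are across; that first reaches 10 at t = 5, so at least 9 crossings are needed.
The safety rule pushes this higher. Following every safe sequence of crossings, the most of the 10 that can be at the east bank as the rowboat arrives there on crossing 9 is 9 — never all 10.
So no plan with fewer than 11 crossings exists, and this one achieves 11:
1. dragon C and trainer C cross → the east bank.
2. trainer C crosses ← the west bank.
3. dragon A, dragon B, and dragon E cross → the east bank.
4. dragon C crosses ← the west bank.
5. trainer A, trainer B, and trainer E cross → the east bank.
6. dragon A and trainer A cross ← the west bank.
7. trainer A, trainer C, and trainer D cross → the east bank.
8. dragon E crosses ← the west bank.
9. dragon A and dragon C cross → the east bank.
10. dragon C crosses ← the west bank.
11. dragon C, dragon D, and dragon E cross → the east bank.

11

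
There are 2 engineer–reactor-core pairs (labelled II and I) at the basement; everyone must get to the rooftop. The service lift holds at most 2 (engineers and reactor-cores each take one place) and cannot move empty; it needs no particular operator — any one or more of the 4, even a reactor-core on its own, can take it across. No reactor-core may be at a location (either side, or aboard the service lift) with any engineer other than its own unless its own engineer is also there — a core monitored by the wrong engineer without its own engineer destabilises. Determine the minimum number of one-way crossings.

Counting alone: each trip to the rooftop takes at most 2 across and each return brings at least 1 back, so after t trips out (and t−1 returns) at most 2t − (t−1) of the 4 are across; that first reaches 4 at t = 3, so at least 5 crossings are needed.
The plan below uses exactly 5 crossings, so it is optimal:
1. engineer II and reactor-core II cross → the rooftop.
2. engineer II crosses ← the basement.
3. engineer I and engineer II cross → the rooftop.
4. engineer I crosses ← the basement.
5. engineer I and reactor-core I cross → the rooftop.

5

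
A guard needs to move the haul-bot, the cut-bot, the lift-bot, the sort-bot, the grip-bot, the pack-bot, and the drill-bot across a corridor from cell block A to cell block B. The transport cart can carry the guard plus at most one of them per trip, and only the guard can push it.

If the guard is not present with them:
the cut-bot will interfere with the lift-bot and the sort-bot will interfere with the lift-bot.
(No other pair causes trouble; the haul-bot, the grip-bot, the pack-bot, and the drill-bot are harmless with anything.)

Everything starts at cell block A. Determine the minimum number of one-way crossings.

15

Counting alone: the guard can take at most 1 across per trip to cell block B, so moving all 7 needs at least 7 loaded trips out, with a return between consecutive ones — at least 13 crossings.
The safety rule pushes this higher. Following every safe sequence of crossings, the most of the 7 that can be at cell block B as the transport cart arrives there on crossing 13 is 6 — never all 7.
So no plan with fewer than 15 crossings exists, and this one achieves 15:
1. Guard goes to cell block B with the lift-bot.
2. Guard goes back to cell block A alone.
3. Guard goes to cell block B with the haul-bot.
4. Guard goes back to cell block A alone.
5. Guard goes to cell block B with the cut-bot.
6. Guard goes back to cell block A with the lift-bot.
7. Guard goes to cell block B with the sort-bot.
8. Guard goes back to cell block A alone.
9. Guard goes to cell block B with the grip-bot.
10. Guard goes back to cell block A alone.
11. Guard goes to cell block B with the pack-bot.
12. Guard goes back to cell block A alone.
13. Guard goes to cell block B with the drill-bot.
14. Guard goes back to cell block A alone.
15. Guard goes to cell block B with the lift-bot.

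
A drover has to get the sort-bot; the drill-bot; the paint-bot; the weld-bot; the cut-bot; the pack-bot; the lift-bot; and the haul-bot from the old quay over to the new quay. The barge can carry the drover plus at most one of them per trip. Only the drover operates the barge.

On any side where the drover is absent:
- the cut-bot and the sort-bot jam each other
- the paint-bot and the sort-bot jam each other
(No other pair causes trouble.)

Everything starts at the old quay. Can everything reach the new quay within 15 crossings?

No

Counting alone: the drover can take at most 1 across per trip to the new quay, so moving all 8 needs at least 8 loaded trips out, with a return between consecutive ones — at least 15 crossings.
The safety rule pushes this higher. Following every safe sequence of crossings, the most of the 8 that can be at the new quay as the barge arrives there on crossing 15 is 7 — never all 8.
So the move cannot be finished within 15 crossings. (The shortest complete plan takes 17:)
1. Drover goes to the new quay with the sort-bot.  [the old quay: the cut-bot, the drill-bot, the haul-bot, the lift-bot, the pack-bot, the paint-bot, the weld-bot | the new quay: the sort-bot]
2. Drover goes back to the old quay alone.  [the old quay: the cut-bot, the drill-bot, the haul-bot, the lift-bot, the pack-bot, the paint-bot, the weld-bot | the new quay: the sort-bot]
3. Drover goes to the new quay with the drill-bot.  [the old quay: the cut-bot, the haul-bot, the lift-bot, the pack-bot, the paint-bot, the weld-bot | the new quay: the drill-bot, the sort-bot]
4. Drover goes back to the old quay alone.  [the old quay: the cut-bot, the haul-bot, the lift-bot, the pack-bot, the paint-bot, the weld-bot | the new quay: the drill-bot, the sort-bot]
5. Drover goes to the new quay with the paint-bot.  [the old quay: the cut-bot, the haul-bot, the lift-bot, the pack-bot, the weld-bot | the new quay: the drill-bot, the paint-bot, the sort-bot]
6. Drover goes back to the old quay with the sort-bot.  [the old quay: the cut-bot, the haul-bot, the lift-bot, the pack-bot, the sort-bot, the weld-bot | the new quay: the drill-bot, the paint-bot]
7. Drover goes to the new quay with the cut-bot.  [the old quay: the haul-bot, the lift-bot, the pack-bot, the sort-bot, the weld-bot | the new quay: the cut-bot, the drill-bot, the paint-bot]
8. Drover goes back to the old quay alone.  [the old quay: the haul-bot, the lift-bot, the pack-bot, the sort-bot, the weld-bot | the new quay: the cut-bot, the drill-bot, the paint-bot]
9. Drover goes to the new quay with the weld-bot.  [the old quay: the haul-bot, the lift-bot, the pack-bot, the sort-bot | the new quay: the cut-bot, the drill-bot, the paint-bot, the weld-bot]
10. Drover goes back to the old quay alone.  [the old quay: the haul-bot, the lift-bot, the pack-bot, the sort-bot | the new quay: the cut-bot, the drill-bot, the paint-bot, the weld-bot]
11. Drover goes to the new quay with the pack-bot.  [the old quay: the haul-bot, the lift-bot, the sort-bot | the new quay: the cut-bot, the drill-bot, the pack-bot, the paint-bot, the weld-bot]
12. Drover goes back to the old quay alone.  [the old quay: the haul-bot, the lift-bot, the sort-bot | the new quay: the cut-bot, the drill-bot, the pack-bot, the paint-bot, the weld-bot]
13. Drover goes to the new quay with the lift-bot.  [the old quay: the haul-bot, the sort-bot | the new quay: the cut-bot, the drill-bot, the lift-bot, the pack-bot, the paint-bot, the weld-bot]
14. Drover goes back to the old quay alone.  [the old quay: the haul-bot, the sort-bot | the new quay: the cut-bot, the drill-bot, the lift-bot, the pack-bot, the paint-bot, the weld-bot]
15. Drover goes to the new quay with the haul-bot.  [the old quay: the sort-bot | the new quay: the cut-bot, the drill-bot, the haul-bot, the lift-bot, the pack-bot, the paint-bot, the weld-bot]
16. Drover goes back to the old quay alone.  [the old quay: the sort-bot | the new quay: the cut-bot, the drill-bot, the haul-bot, the lift-bot, the pack-bot, the paint-bot, the weld-bot]
17. Drover goes to the new quay with the sort-bot.  [the old quay: — | the new quay: the cut-bot, the drill-bot, the haul-bot, the lift-bot, the pack-bot, the paint-bot, the sort-bot, the weld-bot]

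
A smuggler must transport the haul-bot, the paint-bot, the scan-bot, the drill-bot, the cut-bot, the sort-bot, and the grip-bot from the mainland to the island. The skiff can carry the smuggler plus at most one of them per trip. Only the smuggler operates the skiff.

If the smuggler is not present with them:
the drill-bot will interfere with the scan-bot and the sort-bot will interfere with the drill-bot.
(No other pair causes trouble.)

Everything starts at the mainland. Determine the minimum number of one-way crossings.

15

Counting alone: the smuggler can take at most 1 across per trip to the island, so moving all 7 needs at least 7 loaded trips out, with a return between consecutive ones — at least 13 crossings.
The safety rule pushes this higher. Following every safe sequence of crossings, the most of the 7 that can be at the island as the skiff arrives there on crossing 13 is 6 — never all 7.
So no plan with fewer than 15 crossings exists, and this one achieves 15:
1. Smuggler goes to the island with the drill-bot.
2. Smuggler goes back to the mainland alone.
3. Smuggler goes to the island with the haul-bot.
4. Smuggler goes back to the mainland alone.
5. Smuggler goes to the island with the paint-bot.
6. Smuggler goes back to the mainland alone.
7. Smuggler goes to the island with the scan-bot.
8. Smuggler goes back to the mainland with the drill-bot.
9. Smuggler goes to the island with the sort-bot.
10. Smuggler goes back to the mainland alone.
11. Smuggler goes to the island with the cut-bot.
12. Smuggler goes back to the mainland alone.
13. Smuggler goes to the island with the grip-bot.
14. Smuggler goes back to the mainland alone.
15. Smuggler goes to the island with the drill-bot.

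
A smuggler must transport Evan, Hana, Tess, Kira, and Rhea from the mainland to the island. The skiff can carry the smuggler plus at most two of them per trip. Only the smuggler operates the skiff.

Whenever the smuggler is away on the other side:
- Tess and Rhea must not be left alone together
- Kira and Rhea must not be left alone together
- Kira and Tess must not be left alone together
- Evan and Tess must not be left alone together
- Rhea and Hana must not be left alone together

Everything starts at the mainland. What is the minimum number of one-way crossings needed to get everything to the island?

Counting alone: the smuggler can take at most 2 across per trip to the island, so moving all 5 needs at least 3 loaded trips out, with a return between consecutive ones — at least 5 crossings.
The safety rule pushes this higher. Following every safe sequence of crossings, the most of the 5 that can be at the island as the skiff arrives there on crossing 5 is 4 — never all 5.
So no plan with fewer than 7 crossings exists, and this one achieves 7:
1. Smuggler goes to the island with Rhea and Tess.
2. Smuggler goes back to the mainland with Tess.
3. Smuggler goes to the island with Evan and Tess.
4. Smuggler goes back to the mainland with Tess.
5. Smuggler goes to the island with Hana and Kira.
6. Smuggler goes back to the mainland with Rhea.
7. Smuggler goes to the island with Rhea and Tess.

7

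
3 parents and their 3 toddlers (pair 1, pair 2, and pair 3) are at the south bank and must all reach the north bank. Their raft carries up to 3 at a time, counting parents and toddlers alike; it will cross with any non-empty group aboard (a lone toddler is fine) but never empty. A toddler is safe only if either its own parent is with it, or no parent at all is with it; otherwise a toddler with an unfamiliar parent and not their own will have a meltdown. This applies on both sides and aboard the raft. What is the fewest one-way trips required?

5

Counting alone: each trip to the north bank takes at most 3 across and each return brings at least 1 back, so after t trips out (and t−1 returns) at most 3t − (t−1) of the 6 are across; that first reaches 6 at t = 3, so at least 5 crossings are needed.
The plan below uses exactly 5 crossings, so it is optimal:
1. parent 1 and toddler 1 cross → the north bank.
2. parent 1 crosses ← the south bank.
3. parent 1, parent 2, and parent 3 cross → the north bank.
4. toddler 1 crosses ← the south bank.
5. toddler 1, toddler 2, and toddler 3 cross → the north bank.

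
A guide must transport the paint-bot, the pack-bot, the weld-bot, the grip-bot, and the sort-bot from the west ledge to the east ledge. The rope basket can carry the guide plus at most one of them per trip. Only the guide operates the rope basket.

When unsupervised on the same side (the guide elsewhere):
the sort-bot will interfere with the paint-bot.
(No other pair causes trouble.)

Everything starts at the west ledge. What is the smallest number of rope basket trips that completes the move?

Counting alone: the guide can take at most 1 across per trip to the east ledge, so moving all 5 needs at least 5 loaded trips out, with a return between consecutive ones — at least 9 crossings.
The plan below uses exactly 9 crossings, so it is optimal:
1. Guide goes to the east ledge with the paint-bot.  [the west ledge: the grip-bot, the pack-bot, the sort-bot, the weld-bot | the east ledge: the paint-bot]
2. Guide goes back to the west ledge alone.  [the west ledge: the grip-bot, the pack-bot, the sort-bot, the weld-bot | the east ledge: the paint-bot]
3. Guide goes to the east ledge with the pack-bot.  [the west ledge: the grip-bot, the sort-bot, the weld-bot | the east ledge: the pack-bot, the paint-bot]
4. Guide goes back to the west ledge alone.  [the west ledge: the grip-bot, the sort-bot, the weld-bot | the east ledge: the pack-bot, the paint-bot]
5. Guide goes to the east ledge with the weld-bot.  [the west ledge: the grip-bot, the sort-bot | the east ledge: the pack-bot, the paint-bot, the weld-bot]
6. Guide goes back to the west ledge alone.  [the west ledge: the grip-bot, the sort-bot | the east ledge: the pack-bot, the paint-bot, the weld-bot]
7. Guide goes to the east ledge with the grip-bot.  [the west ledge: the sort-bot | the east ledge: the grip-bot, the pack-bot, the paint-bot, the weld-bot]
8. Guide goes back to the west ledge alone.  [the west ledge: the sort-bot | the east ledge: the grip-bot, the pack-bot, the paint-bot, the weld-bot]
9. Guide goes to the east ledge with the sort-bot.  [the west ledge: — | the east ledge: the grip-bot, the pack-bot, the paint-bot, the sort-bot, the weld-bot]

9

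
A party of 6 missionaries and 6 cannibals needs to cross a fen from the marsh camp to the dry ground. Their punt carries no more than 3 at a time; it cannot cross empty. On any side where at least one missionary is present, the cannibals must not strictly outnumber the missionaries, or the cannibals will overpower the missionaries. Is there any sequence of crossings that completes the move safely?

Following every safe sequence of crossings from the start, the most of the 12 that can be at the dry ground as the punt arrives there on crossings 1, 3, 5 is 3, 5, 6 respectively; the best ever achieved is 6 of 12.
From crossing 7 on, no configuration arises that was not already reachable earlier: only 17 distinct safe configurations (who is on which side, and where the punt is) can ever be reached, none of them has everyone across, and every continuation just revisits them. They are: 0 missionaries + 0 cannibals across (punt back at the start); 0 missionaries + 1 cannibal across (punt there); 0 missionaries + 1 cannibal across (punt back at the start); 0 missionaries + 2 cannibals across (punt there); 0 missionaries + 2 cannibals across (punt back at the start); 0 missionaries + 3 cannibals across (punt there); 0 missionaries + 3 cannibals across (punt back at the start); 0 missionaries + 4 cannibals across (punt there); 0 missionaries + 4 cannibals across (punt back at the start); 0 missionaries + 5 cannibals across (punt there); 0 missionaries + 5 cannibals across (punt back at the start); 0 missionaries + 6 cannibals across (punt there); 1 missionary + 1 cannibal across (punt there); 1 missionary + 1 cannibal across (punt back at the start); 2 missionaries + 2 cannibals across (punt there); 2 missionaries + 2 cannibals across (punt back at the start); 3 missionaries + 3 cannibals across (punt there). So no valid plan exists.

No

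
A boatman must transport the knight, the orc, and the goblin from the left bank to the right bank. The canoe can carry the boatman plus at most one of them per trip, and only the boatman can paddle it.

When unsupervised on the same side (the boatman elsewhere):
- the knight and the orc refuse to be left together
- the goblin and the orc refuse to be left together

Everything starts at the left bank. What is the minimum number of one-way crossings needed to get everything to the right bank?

7

Counting alone: the boatman can take at most 1 across per trip to the right bank, so moving all 3 needs at least 3 loaded trips out, with a return between consecutive ones — at least 5 crossings.
The safety rule pushes this higher. Following every safe sequence of crossings, the most of the 3 that can be at the right bank as the canoe arrives there on crossing 5 is 2 — never all 3.
So no plan with fewer than 7 crossings exists, and this one achieves 7:
1. Boatman goes to the right bank with the orc.  [the left bank: the goblin, the knight | the right bank: the orc]
2. Boatman goes back to the left bank alone.  [the left bank: the goblin, the knight | the right bank: the orc]
3. Boatman goes to the right bank with the knight.  [the left bank: the goblin | the right bank: the knight, the orc]
4. Boatman goes back to the left bank with the orc.  [the left bank: the goblin, the orc | the right bank: the knight]
5. Boatman goes to the right bank with the goblin.  [the left bank: the orc | the right bank: the goblin, the knight]
6. Boatman goes back to the left bank alone.  [the left bank: the orc | the right bank: the goblin, the knight]
7. Boatman goes to the right bank with the orc.  [the left bank: — | the right bank: the goblin, the knight, the orc]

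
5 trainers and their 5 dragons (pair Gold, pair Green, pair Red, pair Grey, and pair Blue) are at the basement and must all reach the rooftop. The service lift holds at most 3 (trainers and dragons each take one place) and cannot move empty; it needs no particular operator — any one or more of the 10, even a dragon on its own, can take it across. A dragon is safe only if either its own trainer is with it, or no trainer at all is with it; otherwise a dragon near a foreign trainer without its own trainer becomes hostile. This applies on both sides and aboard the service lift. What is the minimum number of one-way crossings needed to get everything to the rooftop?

11

Counting alone: each trip to the rooftop takes at most 3 across and each return brings at least 1 back, so after t trips out (and t−1 returns) at most 3t − (t−1) of the 10 are across; that first reaches 10 at t = 5, so at least 9 crossings are needed.
The safety rule pushes this higher. Following every safe sequence of crossings, the most of the 10 that can be at the rooftop as the service lift arrives there on crossing 9 is 9 — never all 10.
So no plan with fewer than 11 crossings exists, and this one achieves 11:
1. dragon Gold and trainer Gold cross → the rooftop.
2. trainer Gold crosses ← the basement.
3. dragon Green, dragon Grey, and dragon Red cross → the rooftop.
4. dragon Gold crosses ← the basement.
5. trainer Green, trainer Grey, and trainer Red cross → the rooftop.
6. dragon Green and trainer Green cross ← the basement.
7. trainer Blue, trainer Gold, and trainer Green cross → the rooftop.
8. dragon Red crosses ← the basement.
9. dragon Gold and dragon Green cross → the rooftop.
10. dragon Gold crosses ← the basement.
11. dragon Blue, dragon Gold, and dragon Red cross → the rooftop.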